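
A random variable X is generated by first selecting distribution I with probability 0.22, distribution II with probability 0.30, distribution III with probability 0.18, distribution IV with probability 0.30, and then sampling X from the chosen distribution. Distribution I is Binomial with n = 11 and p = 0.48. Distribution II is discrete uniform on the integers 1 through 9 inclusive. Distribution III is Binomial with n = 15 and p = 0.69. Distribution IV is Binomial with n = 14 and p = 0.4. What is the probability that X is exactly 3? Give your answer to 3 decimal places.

Conditional on each component, P(X = 3): I: 0.0975516; II: 0.111111; III: 0.000117733; IV: 0.0845172.
By total probability, P(X = 3) = 0.22·0.0975516 + 0.3·0.111111 + 0.18·0.000117733 + 0.3·0.0845172 = 0.080171.

0.080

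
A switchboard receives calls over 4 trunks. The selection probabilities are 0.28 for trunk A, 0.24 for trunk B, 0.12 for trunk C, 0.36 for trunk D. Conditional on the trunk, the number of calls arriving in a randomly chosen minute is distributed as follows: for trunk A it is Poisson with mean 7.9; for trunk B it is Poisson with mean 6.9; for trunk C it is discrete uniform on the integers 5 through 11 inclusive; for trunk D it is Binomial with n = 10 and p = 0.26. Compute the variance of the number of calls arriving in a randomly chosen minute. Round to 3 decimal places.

10.832

Per component, A: μ=7.9, E[X²]=70.31; B: μ=6.9, E[X²]=54.51; C: μ=8, E[X²]=68; D: μ=2.6, E[X²]=8.684.
E[X] = 0.28·7.9 + 0.24·6.9 + 0.12·8 + 0.36·2.6 = 5.764.
E[X²] = 0.28·70.31 + 0.24·54.51 + 0.12·68 + 0.36·8.684 = 44.0554.
Var(X) = E[X²] − (E[X])² = 44.0554 − 33.2237 = 10.8317.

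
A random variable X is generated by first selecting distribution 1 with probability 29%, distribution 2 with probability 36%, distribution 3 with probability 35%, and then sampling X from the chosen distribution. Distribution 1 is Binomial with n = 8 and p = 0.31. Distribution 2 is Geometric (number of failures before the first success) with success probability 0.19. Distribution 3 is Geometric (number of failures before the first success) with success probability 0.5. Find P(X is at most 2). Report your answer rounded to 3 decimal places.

0.628

Conditional on each component, P(X ≤ 2): 1: 0.526436; 2: 0.468559; 3: 0.875.
By total probability, P(X ≤ 2) = 0.29·0.526436 + 0.36·0.468559 + 0.35·0.875 = 0.627598.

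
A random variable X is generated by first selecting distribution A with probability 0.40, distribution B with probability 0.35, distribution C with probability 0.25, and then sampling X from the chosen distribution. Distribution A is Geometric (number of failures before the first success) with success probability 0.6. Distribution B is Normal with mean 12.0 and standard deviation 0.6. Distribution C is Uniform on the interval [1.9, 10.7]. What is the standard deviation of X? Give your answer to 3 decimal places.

Per component, A: μ=0.666667, E[X²]=1.55556; B: μ=12, E[X²]=144.36; C: μ=6.3, E[X²]=46.1433.
E[X] = 0.4·0.666667 + 0.35·12 + 0.25·6.3 = 6.04167.
E[X²] = 0.4·1.55556 + 0.35·144.36 + 0.25·46.1433 = 62.6841.
Var(X) = E[X²] − (E[X])² = 62.6841 − 36.5017 = 26.1823.
SD(X) = √26.1823 = 5.11687.

5.117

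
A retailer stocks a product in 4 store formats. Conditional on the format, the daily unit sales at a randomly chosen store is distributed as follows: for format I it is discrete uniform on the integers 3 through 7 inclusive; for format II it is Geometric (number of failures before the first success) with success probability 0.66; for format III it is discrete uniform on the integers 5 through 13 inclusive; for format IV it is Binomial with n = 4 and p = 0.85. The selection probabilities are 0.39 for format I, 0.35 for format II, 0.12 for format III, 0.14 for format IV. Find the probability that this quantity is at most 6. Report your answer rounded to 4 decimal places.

0.8285

Conditional on each format, P(X ≤ 6): I: 0.8; II: 0.999475; III: 0.222222; IV: 1.
By total probability, P(X ≤ 6) = 0.39·0.8 + 0.35·0.999475 + 0.12·0.222222 + 0.14·1 = 0.828483.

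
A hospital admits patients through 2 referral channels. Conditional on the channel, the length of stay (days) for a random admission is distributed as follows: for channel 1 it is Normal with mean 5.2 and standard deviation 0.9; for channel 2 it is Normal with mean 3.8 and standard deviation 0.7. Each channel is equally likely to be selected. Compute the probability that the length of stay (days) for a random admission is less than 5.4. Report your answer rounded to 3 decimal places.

0.788

Conditional on each channel, P(X < 5.4): 1: 0.58793; 2: 0.988865.
By total probability, P(X < 5.4) = 0.5·0.58793 + 0.5·0.988865 = 0.788397.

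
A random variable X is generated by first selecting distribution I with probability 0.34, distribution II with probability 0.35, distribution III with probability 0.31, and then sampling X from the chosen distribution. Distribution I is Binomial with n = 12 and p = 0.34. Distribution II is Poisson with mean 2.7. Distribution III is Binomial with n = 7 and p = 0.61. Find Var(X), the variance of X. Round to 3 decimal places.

2.875

Per component, I: μ=4.08, E[X²]=19.3392; II: μ=2.7, E[X²]=9.99; III: μ=4.27, E[X²]=19.8982.
E[X] = 0.34·4.08 + 0.35·2.7 + 0.31·4.27 = 3.6559.
E[X²] = 0.34·19.3392 + 0.35·9.99 + 0.31·19.8982 = 16.2403.
Var(X) = E[X²] − (E[X])² = 16.2403 − 13.3656 = 2.87467.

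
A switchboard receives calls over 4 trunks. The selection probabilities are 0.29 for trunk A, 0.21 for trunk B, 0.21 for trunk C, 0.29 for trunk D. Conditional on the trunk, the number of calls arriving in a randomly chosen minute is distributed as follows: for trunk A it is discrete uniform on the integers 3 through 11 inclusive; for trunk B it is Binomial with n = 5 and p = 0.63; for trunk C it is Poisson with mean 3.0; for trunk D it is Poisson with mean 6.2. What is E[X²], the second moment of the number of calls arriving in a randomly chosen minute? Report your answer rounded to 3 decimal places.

For each component E[X²] = Var + (mean)², giving A: 55.6667; B: 11.088; C: 12; D: 44.64.
Overall E[X²] = 0.29·55.6667 + 0.21·11.088 + 0.21·12 + 0.29·44.64 = 33.9374.

33.937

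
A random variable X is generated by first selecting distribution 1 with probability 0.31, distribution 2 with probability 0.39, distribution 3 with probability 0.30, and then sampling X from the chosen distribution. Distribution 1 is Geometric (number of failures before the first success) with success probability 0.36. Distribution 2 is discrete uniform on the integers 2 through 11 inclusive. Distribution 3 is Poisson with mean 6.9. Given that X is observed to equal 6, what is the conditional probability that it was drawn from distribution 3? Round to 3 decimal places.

Likelihoods P(X=6 | ·): 1: 0.024739; 2: 0.1; 3: 0.151053.
Posterior ∝ prior × likelihood. Numerator for 3: 0.3·0.151053 = 0.045316.
Normalizing constant: 0.31·0.024739 + 0.39·0.1 + 0.3·0.151053 = 0.0919851.
P(3 | observation) = 0.045316 / 0.0919851 = 0.492645.

0.493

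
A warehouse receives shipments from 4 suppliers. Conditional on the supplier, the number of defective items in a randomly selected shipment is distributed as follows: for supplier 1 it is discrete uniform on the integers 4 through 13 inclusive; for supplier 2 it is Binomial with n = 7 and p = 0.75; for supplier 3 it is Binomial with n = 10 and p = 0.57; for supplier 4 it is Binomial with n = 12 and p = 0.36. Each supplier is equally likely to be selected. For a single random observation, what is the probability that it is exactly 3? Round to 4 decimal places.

Conditional on each supplier, P(X = 3): 1: 0; 2: 0.0576782; 3: 0.0604067; 4: 0.184906.
By total probability, P(X = 3) = 0.25·0 + 0.25·0.0576782 + 0.25·0.0604067 + 0.25·0.184906 = 0.0757476.

0.0757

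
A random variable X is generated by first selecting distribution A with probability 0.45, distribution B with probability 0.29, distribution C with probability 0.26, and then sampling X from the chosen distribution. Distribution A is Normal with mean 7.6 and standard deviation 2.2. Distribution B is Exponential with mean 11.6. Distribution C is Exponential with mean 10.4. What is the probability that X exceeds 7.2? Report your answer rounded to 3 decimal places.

Conditional on each component, P(X > 7.2): A: 0.572137; B: 0.537574; C: 0.50042.
By total probability, P(X > 7.2) = 0.45·0.572137 + 0.29·0.537574 + 0.26·0.50042 = 0.543467.

0.543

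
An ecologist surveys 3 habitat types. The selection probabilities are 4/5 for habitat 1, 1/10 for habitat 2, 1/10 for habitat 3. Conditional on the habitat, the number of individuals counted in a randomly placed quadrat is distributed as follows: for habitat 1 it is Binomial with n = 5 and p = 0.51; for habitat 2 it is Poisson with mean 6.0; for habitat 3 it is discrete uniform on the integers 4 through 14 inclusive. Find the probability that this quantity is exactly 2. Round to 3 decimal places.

Conditional on each habitat, P(X = 2): 1: 0.306005; 2: 0.0446175; 3: 0.
By total probability, P(X = 2) = 0.8·0.306005 + 0.1·0.0446175 + 0.1·0 = 0.249266.

0.249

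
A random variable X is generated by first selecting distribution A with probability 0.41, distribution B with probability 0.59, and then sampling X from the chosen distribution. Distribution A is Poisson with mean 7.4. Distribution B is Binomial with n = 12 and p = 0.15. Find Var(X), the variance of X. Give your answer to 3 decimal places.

Per component, A: μ=7.4, E[X²]=62.16; B: μ=1.8, E[X²]=4.77.
E[X] = 0.41·7.4 + 0.59·1.8 = 4.096.
E[X²] = 0.41·62.16 + 0.59·4.77 = 28.2999.
Var(X) = E[X²] − (E[X])² = 28.2999 − 16.7772 = 11.5227.

11.523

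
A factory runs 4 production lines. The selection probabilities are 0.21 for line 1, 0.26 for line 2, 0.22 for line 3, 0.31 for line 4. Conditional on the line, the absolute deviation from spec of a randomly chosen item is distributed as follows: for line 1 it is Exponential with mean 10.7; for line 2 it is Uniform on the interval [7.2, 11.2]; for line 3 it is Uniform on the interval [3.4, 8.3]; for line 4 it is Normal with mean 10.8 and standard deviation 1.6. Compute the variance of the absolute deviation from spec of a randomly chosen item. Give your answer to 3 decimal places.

Per component, 1: μ=10.7, E[X²]=228.98; 2: μ=9.2, E[X²]=85.9733; 3: μ=5.85, E[X²]=36.2233; 4: μ=10.8, E[X²]=119.2.
E[X] = 0.21·10.7 + 0.26·9.2 + 0.22·5.85 + 0.31·10.8 = 9.274.
E[X²] = 0.21·228.98 + 0.26·85.9733 + 0.22·36.2233 + 0.31·119.2 = 115.36.
Var(X) = E[X²] − (E[X])² = 115.36 − 86.0071 = 29.3529.

29.353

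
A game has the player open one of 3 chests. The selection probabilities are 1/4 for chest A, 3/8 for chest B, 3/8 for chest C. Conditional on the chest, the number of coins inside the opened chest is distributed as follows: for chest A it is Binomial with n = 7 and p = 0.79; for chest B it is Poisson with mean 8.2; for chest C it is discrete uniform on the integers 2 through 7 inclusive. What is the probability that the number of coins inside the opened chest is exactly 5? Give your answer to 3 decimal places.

Conditional on each chest, P(X = 5): A: 0.284966; B: 0.0848542; C: 0.166667.
By total probability, P(X = 5) = 0.25·0.284966 + 0.375·0.0848542 + 0.375·0.166667 = 0.165562.

0.166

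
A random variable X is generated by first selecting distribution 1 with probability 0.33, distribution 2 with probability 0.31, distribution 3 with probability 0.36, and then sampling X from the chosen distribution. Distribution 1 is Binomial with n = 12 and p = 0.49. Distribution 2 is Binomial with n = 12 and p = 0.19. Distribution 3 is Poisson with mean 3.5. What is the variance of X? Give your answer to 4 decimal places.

4.9870

Per component, 1: μ=5.88, E[X²]=37.5732; 2: μ=2.28, E[X²]=7.0452; 3: μ=3.5, E[X²]=15.75.
E[X] = 0.33·5.88 + 0.31·2.28 + 0.36·3.5 = 3.9072.
E[X²] = 0.33·37.5732 + 0.31·7.0452 + 0.36·15.75 = 20.2532.
Var(X) = E[X²] − (E[X])² = 20.2532 − 15.2662 = 4.98696.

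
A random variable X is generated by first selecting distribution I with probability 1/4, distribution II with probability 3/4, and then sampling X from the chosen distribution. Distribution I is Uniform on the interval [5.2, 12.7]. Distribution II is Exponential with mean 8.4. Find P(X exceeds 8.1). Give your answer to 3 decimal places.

0.439

Conditional on each component, P(X > 8.1): I: 0.613333; II: 0.381255.
By total probability, P(X > 8.1) = 0.25·0.613333 + 0.75·0.381255 = 0.439275.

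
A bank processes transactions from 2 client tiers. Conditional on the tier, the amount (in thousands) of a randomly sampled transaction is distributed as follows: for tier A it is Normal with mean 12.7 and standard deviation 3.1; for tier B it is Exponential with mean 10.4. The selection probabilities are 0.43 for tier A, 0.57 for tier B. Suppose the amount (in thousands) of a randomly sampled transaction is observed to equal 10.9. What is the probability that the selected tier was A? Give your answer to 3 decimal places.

Likelihoods f(10.9 | ·): A: 0.108727; B: 0.0337126.
Posterior ∝ prior × likelihood. Numerator for A: 0.43·0.108727 = 0.0467526.
Normalizing constant: 0.43·0.108727 + 0.57·0.0337126 = 0.0659688.
P(A | observation) = 0.0467526 / 0.0659688 = 0.708708.

0.709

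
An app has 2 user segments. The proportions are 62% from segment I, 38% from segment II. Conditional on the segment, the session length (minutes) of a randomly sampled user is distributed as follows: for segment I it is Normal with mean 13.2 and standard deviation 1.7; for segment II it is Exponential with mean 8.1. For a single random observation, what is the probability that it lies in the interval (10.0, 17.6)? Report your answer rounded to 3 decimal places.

0.666

Conditional on each segment, P(10.0 < X < 17.6): I: 0.965282; II: 0.177107.
By total probability, P(10.0 < X < 17.6) = 0.62·0.965282 + 0.38·0.177107 = 0.665776.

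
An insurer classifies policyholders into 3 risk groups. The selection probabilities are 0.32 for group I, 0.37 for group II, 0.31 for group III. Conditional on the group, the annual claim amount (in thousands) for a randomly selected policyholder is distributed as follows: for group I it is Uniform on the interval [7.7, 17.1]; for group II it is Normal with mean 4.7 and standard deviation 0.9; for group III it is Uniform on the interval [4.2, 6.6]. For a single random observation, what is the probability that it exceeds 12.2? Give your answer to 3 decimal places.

0.167

Conditional on each group, P(X > 12.2): I: 0.521277; II: 0; III: 0.
By total probability, P(X > 12.2) = 0.32·0.521277 + 0.37·0 + 0.31·0 = 0.166809.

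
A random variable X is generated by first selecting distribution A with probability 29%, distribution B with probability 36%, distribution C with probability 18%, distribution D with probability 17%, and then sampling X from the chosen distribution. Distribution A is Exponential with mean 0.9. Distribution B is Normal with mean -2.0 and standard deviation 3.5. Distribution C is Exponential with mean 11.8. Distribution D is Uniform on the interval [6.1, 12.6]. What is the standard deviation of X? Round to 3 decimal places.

7.830

Per component, A: μ=0.9, E[X²]=1.62; B: μ=-2, E[X²]=16.25; C: μ=11.8, E[X²]=278.48; D: μ=9.35, E[X²]=90.9433.
E[X] = 0.29·0.9 + 0.36·-2 + 0.18·11.8 + 0.17·9.35 = 3.2545.
E[X²] = 0.29·1.62 + 0.36·16.25 + 0.18·278.48 + 0.17·90.9433 = 71.9066.
Var(X) = E[X²] − (E[X])² = 71.9066 − 10.5918 = 61.3148.
SD(X) = √61.3148 = 7.83038.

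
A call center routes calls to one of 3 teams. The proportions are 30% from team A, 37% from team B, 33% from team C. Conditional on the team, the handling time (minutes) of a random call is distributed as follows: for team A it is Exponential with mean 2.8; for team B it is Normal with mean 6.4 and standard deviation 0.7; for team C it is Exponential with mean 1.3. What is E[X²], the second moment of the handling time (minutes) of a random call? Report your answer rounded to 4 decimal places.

21.1559

For each component E[X²] = Var + (mean)², giving A: 15.68; B: 41.45; C: 3.38.
Overall E[X²] = 0.3·15.68 + 0.37·41.45 + 0.33·3.38 = 21.1559.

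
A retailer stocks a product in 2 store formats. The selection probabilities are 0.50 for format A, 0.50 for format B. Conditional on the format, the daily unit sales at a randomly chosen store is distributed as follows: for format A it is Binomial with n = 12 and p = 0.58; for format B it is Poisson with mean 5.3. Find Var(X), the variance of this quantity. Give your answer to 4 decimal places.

4.8005

Per component, A: μ=6.96, E[X²]=51.3648; B: μ=5.3, E[X²]=33.39.
E[X] = 0.5·6.96 + 0.5·5.3 = 6.13.
E[X²] = 0.5·51.3648 + 0.5·33.39 = 42.3774.
Var(X) = E[X²] − (E[X])² = 42.3774 − 37.5769 = 4.8005.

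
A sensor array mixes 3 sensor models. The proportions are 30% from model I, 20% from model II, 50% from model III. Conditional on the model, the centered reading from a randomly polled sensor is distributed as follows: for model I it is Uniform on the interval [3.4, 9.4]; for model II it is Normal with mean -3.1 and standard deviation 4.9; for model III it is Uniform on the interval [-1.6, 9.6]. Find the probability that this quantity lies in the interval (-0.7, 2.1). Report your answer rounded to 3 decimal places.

0.159

Conditional on each model, P(-0.7 < X < 2.1): I: 0; II: 0.167845; III: 0.25.
By total probability, P(-0.7 < X < 2.1) = 0.3·0 + 0.2·0.167845 + 0.5·0.25 = 0.158569.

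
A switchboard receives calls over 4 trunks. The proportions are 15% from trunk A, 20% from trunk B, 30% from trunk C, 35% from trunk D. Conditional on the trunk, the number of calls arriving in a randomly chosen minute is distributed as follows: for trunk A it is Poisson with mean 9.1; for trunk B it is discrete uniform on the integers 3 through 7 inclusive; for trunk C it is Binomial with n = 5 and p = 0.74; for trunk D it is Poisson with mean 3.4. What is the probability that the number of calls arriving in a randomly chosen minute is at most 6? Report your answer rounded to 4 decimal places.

0.8194

Conditional on each trunk, P(X ≤ 6): A: 0.197823; B: 0.8; C: 1; D: 0.942147.
By total probability, P(X ≤ 6) = 0.15·0.197823 + 0.2·0.8 + 0.3·1 + 0.35·0.942147 = 0.819425.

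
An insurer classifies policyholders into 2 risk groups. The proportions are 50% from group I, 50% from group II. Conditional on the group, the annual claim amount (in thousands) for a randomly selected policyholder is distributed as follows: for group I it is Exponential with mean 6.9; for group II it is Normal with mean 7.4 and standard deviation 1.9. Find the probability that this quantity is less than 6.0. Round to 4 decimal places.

0.4057

Conditional on each group, P(X < 6.0): I: 0.580866; II: 0.230609.
By total probability, P(X < 6.0) = 0.5·0.580866 + 0.5·0.230609 = 0.405738.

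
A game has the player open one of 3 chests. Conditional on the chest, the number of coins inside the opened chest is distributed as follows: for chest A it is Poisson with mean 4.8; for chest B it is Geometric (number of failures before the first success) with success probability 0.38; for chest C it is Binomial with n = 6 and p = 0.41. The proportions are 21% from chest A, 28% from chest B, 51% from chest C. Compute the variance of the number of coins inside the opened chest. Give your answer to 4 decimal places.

4.2252

Per component, A: μ=4.8, E[X²]=27.84; B: μ=1.63158, E[X²]=6.95568; C: μ=2.46, E[X²]=7.503.
E[X] = 0.21·4.8 + 0.28·1.63158 + 0.51·2.46 = 2.71944.
E[X²] = 0.21·27.84 + 0.28·6.95568 + 0.51·7.503 = 11.6205.
Var(X) = E[X²] − (E[X])² = 11.6205 − 7.39537 = 4.22515.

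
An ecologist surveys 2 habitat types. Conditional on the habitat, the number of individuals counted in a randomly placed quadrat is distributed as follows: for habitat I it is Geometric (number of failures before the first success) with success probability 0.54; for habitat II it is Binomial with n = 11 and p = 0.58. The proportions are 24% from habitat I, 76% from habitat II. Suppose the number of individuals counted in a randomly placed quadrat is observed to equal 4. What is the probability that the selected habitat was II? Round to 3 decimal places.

Likelihoods P(X=4 | ·): I: 0.0241783; II: 0.0860936.
Posterior ∝ prior × likelihood. Numerator for II: 0.76·0.0860936 = 0.0654311.
Normalizing constant: 0.24·0.0241783 + 0.76·0.0860936 = 0.0712339.
P(II | observation) = 0.0654311 / 0.0712339 = 0.918539.

0.919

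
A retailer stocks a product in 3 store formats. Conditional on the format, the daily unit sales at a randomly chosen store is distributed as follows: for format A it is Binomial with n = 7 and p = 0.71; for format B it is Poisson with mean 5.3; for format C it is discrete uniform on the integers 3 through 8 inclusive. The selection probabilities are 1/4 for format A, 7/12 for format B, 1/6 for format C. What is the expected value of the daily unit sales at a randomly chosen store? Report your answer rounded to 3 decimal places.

5.251

Component means — A: 4.97; B: 5.3; C: 5.5.
E[X] = 0.25·4.97 + 0.583333·5.3 + 0.166667·5.5 = 5.25083.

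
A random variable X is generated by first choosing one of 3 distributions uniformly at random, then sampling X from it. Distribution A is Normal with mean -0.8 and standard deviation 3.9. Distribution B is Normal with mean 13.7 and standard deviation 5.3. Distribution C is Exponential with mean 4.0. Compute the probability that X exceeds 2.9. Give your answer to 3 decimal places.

0.545

Conditional on each component, P(X > 2.9): A: 0.171382; B: 0.979212; C: 0.484325.
By total probability, P(X > 2.9) = 0.333333·0.171382 + 0.333333·0.979212 + 0.333333·0.484325 = 0.544973.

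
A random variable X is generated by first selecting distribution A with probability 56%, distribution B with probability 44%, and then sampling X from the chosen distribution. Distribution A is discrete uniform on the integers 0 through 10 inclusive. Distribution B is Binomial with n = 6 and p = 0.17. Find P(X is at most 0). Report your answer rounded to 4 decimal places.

0.1948

Conditional on each component, P(X ≤ 0): A: 0.0909091; B: 0.32694.
By total probability, P(X ≤ 0) = 0.56·0.0909091 + 0.44·0.32694 = 0.194763.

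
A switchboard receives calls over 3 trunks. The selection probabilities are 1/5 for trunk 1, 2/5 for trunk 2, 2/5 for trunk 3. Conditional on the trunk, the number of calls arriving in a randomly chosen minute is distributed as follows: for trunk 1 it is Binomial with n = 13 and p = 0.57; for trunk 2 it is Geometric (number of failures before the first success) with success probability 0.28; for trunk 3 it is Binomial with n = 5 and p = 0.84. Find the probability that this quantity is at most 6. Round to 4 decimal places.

0.8204

Conditional on each trunk, P(X ≤ 6): 1: 0.302532; 2: 0.899694; 3: 1.
By total probability, P(X ≤ 6) = 0.2·0.302532 + 0.4·0.899694 + 0.4·1 = 0.820384.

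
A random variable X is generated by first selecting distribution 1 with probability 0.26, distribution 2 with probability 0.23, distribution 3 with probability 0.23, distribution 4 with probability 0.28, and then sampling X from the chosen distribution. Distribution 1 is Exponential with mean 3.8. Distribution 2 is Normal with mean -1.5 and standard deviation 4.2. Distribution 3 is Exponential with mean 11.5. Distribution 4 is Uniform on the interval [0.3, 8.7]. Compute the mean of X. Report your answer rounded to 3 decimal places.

4.548

Component means — 1: 3.8; 2: -1.5; 3: 11.5; 4: 4.5.
E[X] = 0.26·3.8 + 0.23·-1.5 + 0.23·11.5 + 0.28·4.5 = 4.548.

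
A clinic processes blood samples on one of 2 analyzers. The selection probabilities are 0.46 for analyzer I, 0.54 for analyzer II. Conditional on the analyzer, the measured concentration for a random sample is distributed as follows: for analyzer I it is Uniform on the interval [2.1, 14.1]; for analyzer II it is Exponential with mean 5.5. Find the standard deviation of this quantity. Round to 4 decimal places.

Per component, I: μ=8.1, E[X²]=77.61; II: μ=5.5, E[X²]=60.5.
E[X] = 0.46·8.1 + 0.54·5.5 = 6.696.
E[X²] = 0.46·77.61 + 0.54·60.5 = 68.3706.
Var(X) = E[X²] − (E[X])² = 68.3706 − 44.8364 = 23.5342.
SD(X) = √23.5342 = 4.8512.

4.8512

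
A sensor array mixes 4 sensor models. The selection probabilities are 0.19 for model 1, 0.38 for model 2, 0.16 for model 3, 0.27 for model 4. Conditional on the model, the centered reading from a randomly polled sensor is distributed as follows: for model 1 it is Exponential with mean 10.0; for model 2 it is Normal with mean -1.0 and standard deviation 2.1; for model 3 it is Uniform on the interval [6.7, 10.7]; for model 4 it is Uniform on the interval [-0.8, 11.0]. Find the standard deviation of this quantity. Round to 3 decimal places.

6.644

Per component, 1: μ=10, E[X²]=200; 2: μ=-1, E[X²]=5.41; 3: μ=8.7, E[X²]=77.0233; 4: μ=5.1, E[X²]=37.6133.
E[X] = 0.19·10 + 0.38·-1 + 0.16·8.7 + 0.27·5.1 = 4.289.
E[X²] = 0.19·200 + 0.38·5.41 + 0.16·77.0233 + 0.27·37.6133 = 62.5351.
Var(X) = E[X²] − (E[X])² = 62.5351 − 18.3955 = 44.1396.
SD(X) = √44.1396 = 6.64376.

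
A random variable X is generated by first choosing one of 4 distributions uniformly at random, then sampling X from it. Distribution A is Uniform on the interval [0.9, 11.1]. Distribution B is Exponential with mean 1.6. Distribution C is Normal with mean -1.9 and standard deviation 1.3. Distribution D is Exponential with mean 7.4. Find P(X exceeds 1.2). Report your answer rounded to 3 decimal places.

0.575

Conditional on each component, P(X > 1.2): A: 0.970588; B: 0.472367; C: 0.00854849; D: 0.850303.
By total probability, P(X > 1.2) = 0.25·0.970588 + 0.25·0.472367 + 0.25·0.00854849 + 0.25·0.850303 = 0.575452.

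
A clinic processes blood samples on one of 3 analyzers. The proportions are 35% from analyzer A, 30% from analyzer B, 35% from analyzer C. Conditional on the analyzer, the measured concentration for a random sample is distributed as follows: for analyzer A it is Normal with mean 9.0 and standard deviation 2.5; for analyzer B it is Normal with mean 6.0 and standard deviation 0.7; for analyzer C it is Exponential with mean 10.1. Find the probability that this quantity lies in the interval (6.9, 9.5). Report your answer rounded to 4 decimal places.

0.2025

Conditional on each analyzer, P(6.9 < X < 9.5): A: 0.378806; B: 0.0992711; C: 0.114619.
By total probability, P(6.9 < X < 9.5) = 0.35·0.378806 + 0.3·0.0992711 + 0.35·0.114619 = 0.20248.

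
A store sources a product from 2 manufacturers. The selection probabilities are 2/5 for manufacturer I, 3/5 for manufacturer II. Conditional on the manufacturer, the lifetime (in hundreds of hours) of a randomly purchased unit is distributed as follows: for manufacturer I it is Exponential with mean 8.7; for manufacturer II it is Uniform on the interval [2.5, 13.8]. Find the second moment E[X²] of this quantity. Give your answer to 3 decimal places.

For each component E[X²] = Var + (mean)², giving I: 151.38; II: 77.0633.
Overall E[X²] = 0.4·151.38 + 0.6·77.0633 = 106.79.

106.790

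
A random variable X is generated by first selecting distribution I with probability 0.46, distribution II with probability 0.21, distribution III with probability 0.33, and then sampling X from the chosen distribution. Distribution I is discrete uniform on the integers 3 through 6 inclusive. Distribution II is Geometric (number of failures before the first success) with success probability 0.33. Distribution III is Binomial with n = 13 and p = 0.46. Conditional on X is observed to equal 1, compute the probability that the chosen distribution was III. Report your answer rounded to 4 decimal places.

Likelihoods P(X=1 | ·): I: 0; II: 0.2211; III: 0.00367643.
Posterior ∝ prior × likelihood. Numerator for III: 0.33·0.00367643 = 0.00121322.
Normalizing constant: 0.46·0 + 0.21·0.2211 + 0.33·0.00367643 = 0.0476442.
P(III | observation) = 0.00121322 / 0.0476442 = 0.0254642.

0.0255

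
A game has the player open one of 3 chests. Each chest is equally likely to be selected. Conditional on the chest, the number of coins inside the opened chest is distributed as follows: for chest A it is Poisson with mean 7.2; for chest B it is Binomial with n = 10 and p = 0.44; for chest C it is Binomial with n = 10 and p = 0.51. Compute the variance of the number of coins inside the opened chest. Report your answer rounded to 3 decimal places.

5.470

Per component, A: μ=7.2, E[X²]=59.04; B: μ=4.4, E[X²]=21.824; C: μ=5.1, E[X²]=28.509.
E[X] = 0.333333·7.2 + 0.333333·4.4 + 0.333333·5.1 = 5.56667.
E[X²] = 0.333333·59.04 + 0.333333·21.824 + 0.333333·28.509 = 36.4577.
Var(X) = E[X²] − (E[X])² = 36.4577 − 30.9878 = 5.46989.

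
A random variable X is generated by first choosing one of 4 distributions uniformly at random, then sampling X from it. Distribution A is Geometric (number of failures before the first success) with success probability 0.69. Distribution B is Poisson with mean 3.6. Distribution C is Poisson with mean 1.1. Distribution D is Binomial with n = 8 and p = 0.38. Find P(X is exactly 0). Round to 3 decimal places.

Conditional on each component, P(X = 0): A: 0.69; B: 0.0273237; C: 0.332871; D: 0.021834.
By total probability, P(X = 0) = 0.25·0.69 + 0.25·0.0273237 + 0.25·0.332871 + 0.25·0.021834 = 0.268007.

0.268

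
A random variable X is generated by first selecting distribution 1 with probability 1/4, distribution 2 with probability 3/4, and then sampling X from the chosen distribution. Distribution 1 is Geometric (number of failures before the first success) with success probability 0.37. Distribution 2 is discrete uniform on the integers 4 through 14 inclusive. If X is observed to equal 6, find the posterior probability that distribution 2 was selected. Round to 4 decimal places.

0.9218

Likelihoods P(X=6 | ·): 1: 0.0231337; 2: 0.0909091.
Posterior ∝ prior × likelihood. Numerator for 2: 0.75·0.0909091 = 0.0681818.
Normalizing constant: 0.25·0.0231337 + 0.75·0.0909091 = 0.0739652.
P(2 | observation) = 0.0681818 / 0.0739652 = 0.921809.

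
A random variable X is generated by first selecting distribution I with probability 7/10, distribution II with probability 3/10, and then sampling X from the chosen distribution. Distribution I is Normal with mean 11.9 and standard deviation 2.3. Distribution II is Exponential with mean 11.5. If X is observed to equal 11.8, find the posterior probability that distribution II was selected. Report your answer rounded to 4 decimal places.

0.0716

Likelihoods f(11.8 | ·): I: 0.173289; II: 0.0311658.
Posterior ∝ prior × likelihood. Numerator for II: 0.3·0.0311658 = 0.00934974.
Normalizing constant: 0.7·0.173289 + 0.3·0.0311658 = 0.130652.
P(II | observation) = 0.00934974 / 0.130652 = 0.071562.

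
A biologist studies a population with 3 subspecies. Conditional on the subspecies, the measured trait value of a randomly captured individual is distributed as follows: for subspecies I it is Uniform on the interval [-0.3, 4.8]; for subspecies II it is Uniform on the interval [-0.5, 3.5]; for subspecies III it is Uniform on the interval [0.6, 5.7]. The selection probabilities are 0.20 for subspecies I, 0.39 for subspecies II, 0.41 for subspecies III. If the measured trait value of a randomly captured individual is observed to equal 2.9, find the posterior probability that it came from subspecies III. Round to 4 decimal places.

Likelihoods f(2.9 | ·): I: 0.196078; II: 0.25; III: 0.196078.
Posterior ∝ prior × likelihood. Numerator for III: 0.41·0.196078 = 0.0803922.
Normalizing constant: 0.2·0.196078 + 0.39·0.25 + 0.41·0.196078 = 0.217108.
P(III | observation) = 0.0803922 / 0.217108 = 0.370287.

0.3703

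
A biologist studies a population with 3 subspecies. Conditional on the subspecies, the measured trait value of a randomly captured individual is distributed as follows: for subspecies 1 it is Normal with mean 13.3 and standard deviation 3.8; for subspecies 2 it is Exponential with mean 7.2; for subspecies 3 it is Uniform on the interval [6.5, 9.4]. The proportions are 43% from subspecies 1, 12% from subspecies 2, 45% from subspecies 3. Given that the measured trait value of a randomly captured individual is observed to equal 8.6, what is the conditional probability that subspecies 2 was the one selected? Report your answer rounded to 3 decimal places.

Likelihoods f(8.6 | ·): 1: 0.0488584; 2: 0.0420656; 3: 0.344828.
Posterior ∝ prior × likelihood. Numerator for 2: 0.12·0.0420656 = 0.00504787.
Normalizing constant: 0.43·0.0488584 + 0.12·0.0420656 + 0.45·0.344828 = 0.181229.
P(2 | observation) = 0.00504787 / 0.181229 = 0.0278535.

0.028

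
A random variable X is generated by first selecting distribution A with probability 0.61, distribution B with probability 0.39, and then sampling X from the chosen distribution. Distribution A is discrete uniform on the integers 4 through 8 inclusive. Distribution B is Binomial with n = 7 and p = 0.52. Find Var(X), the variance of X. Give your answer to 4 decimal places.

Per component, A: μ=6, E[X²]=38; B: μ=3.64, E[X²]=14.9968.
E[X] = 0.61·6 + 0.39·3.64 = 5.0796.
E[X²] = 0.61·38 + 0.39·14.9968 = 29.0288.
Var(X) = E[X²] − (E[X])² = 29.0288 − 25.8023 = 3.22642.

3.2264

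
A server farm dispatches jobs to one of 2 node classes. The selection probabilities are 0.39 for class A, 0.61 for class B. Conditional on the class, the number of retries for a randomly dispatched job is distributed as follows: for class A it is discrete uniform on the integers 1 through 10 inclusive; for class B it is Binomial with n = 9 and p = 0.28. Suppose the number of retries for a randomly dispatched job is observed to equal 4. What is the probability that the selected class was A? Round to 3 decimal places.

Likelihoods P(X=4 | ·): A: 0.1; B: 0.149853.
Posterior ∝ prior × likelihood. Numerator for A: 0.39·0.1 = 0.039.
Normalizing constant: 0.39·0.1 + 0.61·0.149853 = 0.13041.
P(A | observation) = 0.039 / 0.13041 = 0.299056.

0.299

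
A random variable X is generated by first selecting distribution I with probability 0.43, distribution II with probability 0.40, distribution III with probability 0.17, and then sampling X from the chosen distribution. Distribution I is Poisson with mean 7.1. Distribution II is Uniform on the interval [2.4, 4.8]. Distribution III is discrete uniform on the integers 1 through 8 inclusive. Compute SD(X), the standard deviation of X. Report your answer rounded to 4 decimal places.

Per component, I: μ=7.1, E[X²]=57.51; II: μ=3.6, E[X²]=13.44; III: μ=4.5, E[X²]=25.5.
E[X] = 0.43·7.1 + 0.4·3.6 + 0.17·4.5 = 5.258.
E[X²] = 0.43·57.51 + 0.4·13.44 + 0.17·25.5 = 34.4403.
Var(X) = E[X²] − (E[X])² = 34.4403 − 27.6466 = 6.79374.
SD(X) = √6.79374 = 2.60648.

2.6065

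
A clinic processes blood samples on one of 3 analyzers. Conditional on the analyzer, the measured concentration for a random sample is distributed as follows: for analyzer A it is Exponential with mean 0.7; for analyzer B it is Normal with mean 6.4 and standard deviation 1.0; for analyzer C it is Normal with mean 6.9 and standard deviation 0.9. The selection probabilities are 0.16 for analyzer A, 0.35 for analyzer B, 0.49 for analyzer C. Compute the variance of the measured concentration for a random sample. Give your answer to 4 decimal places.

Per component, A: μ=0.7, E[X²]=0.98; B: μ=6.4, E[X²]=41.96; C: μ=6.9, E[X²]=48.42.
E[X] = 0.16·0.7 + 0.35·6.4 + 0.49·6.9 = 5.733.
E[X²] = 0.16·0.98 + 0.35·41.96 + 0.49·48.42 = 38.5686.
Var(X) = E[X²] − (E[X])² = 38.5686 − 32.8673 = 5.70131.

5.7013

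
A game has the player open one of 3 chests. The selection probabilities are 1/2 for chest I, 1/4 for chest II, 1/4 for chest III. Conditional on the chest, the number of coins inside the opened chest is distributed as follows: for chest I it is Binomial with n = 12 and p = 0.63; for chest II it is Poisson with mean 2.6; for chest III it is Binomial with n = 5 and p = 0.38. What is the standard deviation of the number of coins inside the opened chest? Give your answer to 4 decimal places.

3.0746

Per component, I: μ=7.56, E[X²]=59.9508; II: μ=2.6, E[X²]=9.36; III: μ=1.9, E[X²]=4.788.
E[X] = 0.5·7.56 + 0.25·2.6 + 0.25·1.9 = 4.905.
E[X²] = 0.5·59.9508 + 0.25·9.36 + 0.25·4.788 = 33.5124.
Var(X) = E[X²] − (E[X])² = 33.5124 − 24.059 = 9.45337.
SD(X) = √9.45337 = 3.07463.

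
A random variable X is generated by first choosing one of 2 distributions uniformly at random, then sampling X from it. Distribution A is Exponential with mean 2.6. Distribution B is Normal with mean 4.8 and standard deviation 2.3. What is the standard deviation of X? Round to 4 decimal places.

Per component, A: μ=2.6, E[X²]=13.52; B: μ=4.8, E[X²]=28.33.
E[X] = 0.5·2.6 + 0.5·4.8 = 3.7.
E[X²] = 0.5·13.52 + 0.5·28.33 = 20.925.
Var(X) = E[X²] − (E[X])² = 20.925 − 13.69 = 7.235.
SD(X) = √7.235 = 2.6898.

2.6898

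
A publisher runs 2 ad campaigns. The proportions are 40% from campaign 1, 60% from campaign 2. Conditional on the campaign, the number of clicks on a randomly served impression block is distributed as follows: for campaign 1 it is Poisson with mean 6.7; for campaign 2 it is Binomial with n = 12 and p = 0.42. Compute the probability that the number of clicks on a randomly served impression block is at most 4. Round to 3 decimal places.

0.310

Conditional on each campaign, P(X ≤ 4): 1: 0.202159; 2: 0.382519.
By total probability, P(X ≤ 4) = 0.4·0.202159 + 0.6·0.382519 = 0.310375.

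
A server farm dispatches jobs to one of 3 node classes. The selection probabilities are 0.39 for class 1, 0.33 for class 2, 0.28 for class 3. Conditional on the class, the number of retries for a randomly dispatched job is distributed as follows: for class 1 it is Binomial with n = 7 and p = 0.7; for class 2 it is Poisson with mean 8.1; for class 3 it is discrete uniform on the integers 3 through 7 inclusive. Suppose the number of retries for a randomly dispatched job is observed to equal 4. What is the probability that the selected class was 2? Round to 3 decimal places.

Likelihoods P(X=4 | ·): 1: 0.226895; 2: 0.0544432; 3: 0.2.
Posterior ∝ prior × likelihood. Numerator for 2: 0.33·0.0544432 = 0.0179663.
Normalizing constant: 0.39·0.226895 + 0.33·0.0544432 + 0.28·0.2 = 0.162455.
P(2 | observation) = 0.0179663 / 0.162455 = 0.110592.

0.111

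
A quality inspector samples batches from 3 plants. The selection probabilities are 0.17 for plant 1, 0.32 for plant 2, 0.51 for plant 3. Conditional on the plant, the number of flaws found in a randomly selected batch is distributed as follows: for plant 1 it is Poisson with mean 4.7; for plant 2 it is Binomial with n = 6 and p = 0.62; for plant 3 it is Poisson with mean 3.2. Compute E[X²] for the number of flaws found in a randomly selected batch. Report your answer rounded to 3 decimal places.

16.289

For each component E[X²] = Var + (mean)², giving 1: 26.79; 2: 15.252; 3: 13.44.
Overall E[X²] = 0.17·26.79 + 0.32·15.252 + 0.51·13.44 = 16.2893.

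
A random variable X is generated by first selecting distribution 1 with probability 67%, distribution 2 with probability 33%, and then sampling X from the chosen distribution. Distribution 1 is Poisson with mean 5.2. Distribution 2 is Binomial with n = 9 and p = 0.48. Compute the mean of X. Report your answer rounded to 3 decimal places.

4.910

Component means — 1: 5.2; 2: 4.32.
E[X] = 0.67·5.2 + 0.33·4.32 = 4.9096.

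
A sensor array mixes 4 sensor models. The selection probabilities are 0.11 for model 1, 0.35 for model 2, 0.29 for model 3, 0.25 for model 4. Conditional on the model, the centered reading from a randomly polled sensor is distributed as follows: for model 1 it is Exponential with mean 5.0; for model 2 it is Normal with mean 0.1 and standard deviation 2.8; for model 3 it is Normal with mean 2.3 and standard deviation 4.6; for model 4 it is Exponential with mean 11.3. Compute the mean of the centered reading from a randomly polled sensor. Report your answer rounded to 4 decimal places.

Component means — 1: 5; 2: 0.1; 3: 2.3; 4: 11.3.
E[X] = 0.11·5 + 0.35·0.1 + 0.29·2.3 + 0.25·11.3 = 4.077.

4.0770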